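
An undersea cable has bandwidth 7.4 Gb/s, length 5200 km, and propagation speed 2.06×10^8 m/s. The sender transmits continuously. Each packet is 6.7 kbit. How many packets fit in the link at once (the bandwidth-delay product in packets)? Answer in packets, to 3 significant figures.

Propagation delay = 5200000 / 206000000 = 0.0252427 s.
BDP = R × t_prop = 7400000000 × 0.0252427 = 186796000 bits.
In packets of 6700 bits: 27900 packets.

27900 packets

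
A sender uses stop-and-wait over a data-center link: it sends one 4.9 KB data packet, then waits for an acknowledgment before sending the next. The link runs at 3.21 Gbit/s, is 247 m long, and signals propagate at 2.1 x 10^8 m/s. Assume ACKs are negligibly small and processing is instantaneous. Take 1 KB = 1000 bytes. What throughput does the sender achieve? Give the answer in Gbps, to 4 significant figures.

t_tx = L/R = 39200/3210000000 = 1.22118e-05 s.
t_prop = 247/210000000 = 1.17619e-06 s; RTT = 2.35238e-06 s.
Cycle = t_tx + RTT = 1.45642e-05 s.
Throughput = L / cycle = 39200 / 1.45642e-05 = 2.692 Gbps.

2.692 Gbps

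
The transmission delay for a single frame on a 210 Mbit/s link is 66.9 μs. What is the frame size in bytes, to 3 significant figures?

L = R × t_tx = 210000000 b/s × 6.69e-05 s = 14049 bits.
In bytes: 14049 / 8 = 1760 bytes.

1760 bytes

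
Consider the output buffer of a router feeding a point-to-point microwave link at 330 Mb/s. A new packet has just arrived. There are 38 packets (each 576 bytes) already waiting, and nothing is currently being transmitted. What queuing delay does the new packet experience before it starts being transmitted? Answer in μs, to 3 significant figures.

Each queued packet: L/R = 4608/330000000 = 13.9636 μs.
38 queued → 530.618 μs.
Queuing delay = 531 μs.

531 μs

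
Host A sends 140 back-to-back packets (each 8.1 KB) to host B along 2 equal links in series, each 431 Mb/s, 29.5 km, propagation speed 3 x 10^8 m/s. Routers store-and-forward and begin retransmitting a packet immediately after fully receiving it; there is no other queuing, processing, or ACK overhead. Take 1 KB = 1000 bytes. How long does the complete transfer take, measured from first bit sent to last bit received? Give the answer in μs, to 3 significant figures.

Per-hop transmission t_tx = L/R = 64800/431000000 = 150.348 μs.
Per-hop propagation t_prop = 29500/300000000 = 98.3333 μs.
Pipeline fill: first packet needs 2·t_tx to clear all hops; remaining 139 packets each add one t_tx.
Total = (2+140-1)·t_tx + 2·t_prop = 141·150.348 + 2·98.3333 = 21400 μs.

21400 μs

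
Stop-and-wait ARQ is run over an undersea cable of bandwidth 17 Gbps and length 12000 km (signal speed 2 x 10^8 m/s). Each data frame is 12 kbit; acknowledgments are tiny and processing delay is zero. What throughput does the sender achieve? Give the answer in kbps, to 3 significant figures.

t_tx = L/R = 12000/17000000000 = 7.05882e-07 s.
t_prop = 12000000/200000000 = 0.06 s; RTT = 0.12 s.
Cycle = t_tx + RTT = 0.120001 s.
Throughput = L / cycle = 12000 / 0.120001 = 100 kbps.

100 kbps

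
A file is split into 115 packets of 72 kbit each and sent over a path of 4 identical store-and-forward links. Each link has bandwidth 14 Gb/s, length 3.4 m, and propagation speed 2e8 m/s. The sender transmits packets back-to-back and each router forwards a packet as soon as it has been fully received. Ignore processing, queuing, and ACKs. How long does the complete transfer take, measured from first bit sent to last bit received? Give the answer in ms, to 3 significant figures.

Per-hop transmission t_tx = L/R = 72000/14000000000 = 0.00514286 ms.
Per-hop propagation t_prop = 3.4/200000000 = 1.7e-05 ms.
Pipeline fill: first packet needs 4·t_tx to clear all hops; remaining 114 packets each add one t_tx.
Total = (4+115-1)·t_tx + 4·t_prop = 118·0.00514286 + 4·1.7e-05 = 0.607 ms.

0.607 ms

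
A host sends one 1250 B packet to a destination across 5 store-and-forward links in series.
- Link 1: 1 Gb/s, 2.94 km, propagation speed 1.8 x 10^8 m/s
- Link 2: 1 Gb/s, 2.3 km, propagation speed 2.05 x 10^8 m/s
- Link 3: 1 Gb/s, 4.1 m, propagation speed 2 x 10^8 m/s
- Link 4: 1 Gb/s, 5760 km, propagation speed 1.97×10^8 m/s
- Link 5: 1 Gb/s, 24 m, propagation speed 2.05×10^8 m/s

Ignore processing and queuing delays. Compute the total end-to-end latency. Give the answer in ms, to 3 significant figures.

29.3 ms

L = 1250 × 8 = 10000 bits.
Transmission delay per hop = L/R = 10000/1000000000 = 0.01 ms; 5 hops → 0.05 ms.
Propagation delays (d/s per hop): 0.0163333, 0.0112195, 2.05e-05, 29.2386, 0.000117073 ms; sum = 29.2663 ms.
End-to-end = 29.3 ms.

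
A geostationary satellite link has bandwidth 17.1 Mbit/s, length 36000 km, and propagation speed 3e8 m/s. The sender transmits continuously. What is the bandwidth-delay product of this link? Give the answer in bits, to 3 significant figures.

Propagation delay = 36000000 / 300000000 = 0.12 s.
BDP = R × t_prop = 17100000 × 0.12 = 2052000 bits.

2050000 bits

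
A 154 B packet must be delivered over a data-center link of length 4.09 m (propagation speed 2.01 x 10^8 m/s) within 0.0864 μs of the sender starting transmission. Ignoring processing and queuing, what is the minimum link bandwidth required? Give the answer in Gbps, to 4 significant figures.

L = 1232 bits.
Propagation delay = 4.09 / 2.01e+08 = 0.0203483 μs.
Transmission budget = 0.0864 − 0.0203483 = 0.0660517 μs.
R ≥ L / t_tx = 1232 bits / 6.60517e-08 s = 18.65 Gbps.

18.65 Gbps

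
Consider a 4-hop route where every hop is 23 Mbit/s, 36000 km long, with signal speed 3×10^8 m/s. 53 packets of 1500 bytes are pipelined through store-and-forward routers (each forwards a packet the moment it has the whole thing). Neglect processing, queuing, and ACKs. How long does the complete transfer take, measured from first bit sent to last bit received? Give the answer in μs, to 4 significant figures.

509200 μs

Per-hop transmission t_tx = L/R = 12000/23000000 = 521.739 μs.
Per-hop propagation t_prop = 36000000/300000000 = 120000 μs.
Pipeline fill: first packet needs 4·t_tx to clear all hops; remaining 52 packets each add one t_tx.
Total = (4+53-1)·t_tx + 4·t_prop = 56·521.739 + 4·120000 = 509200 μs.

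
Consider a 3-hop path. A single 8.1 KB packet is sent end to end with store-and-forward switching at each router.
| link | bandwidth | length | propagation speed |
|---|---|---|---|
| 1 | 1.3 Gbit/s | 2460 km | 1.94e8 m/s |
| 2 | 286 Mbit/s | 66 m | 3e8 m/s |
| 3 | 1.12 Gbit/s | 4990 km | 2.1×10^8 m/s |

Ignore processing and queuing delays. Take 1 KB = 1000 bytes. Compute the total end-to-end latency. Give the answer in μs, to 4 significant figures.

36780 μs

L = 64800 bits.
Transmission delays (L/R per hop): 49.8462, 226.573, 57.8571 μs; sum = 334.277 μs.
Propagation delays (d/s per hop): 12680.4, 0.22, 23761.9 μs; sum = 36442.5 μs.
End-to-end = 36780 μs.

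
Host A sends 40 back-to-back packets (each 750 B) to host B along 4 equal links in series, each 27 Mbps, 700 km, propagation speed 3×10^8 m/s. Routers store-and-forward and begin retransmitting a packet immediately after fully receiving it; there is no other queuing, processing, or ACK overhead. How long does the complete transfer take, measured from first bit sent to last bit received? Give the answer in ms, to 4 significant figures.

18.89 ms

Per-hop transmission t_tx = L/R = 6000/27000000 = 0.222222 ms.
Per-hop propagation t_prop = 700000/300000000 = 2.33333 ms.
Pipeline fill: first packet needs 4·t_tx to clear all hops; remaining 39 packets each add one t_tx.
Total = (4+40-1)·t_tx + 4·t_prop = 43·0.222222 + 4·2.33333 = 18.89 ms.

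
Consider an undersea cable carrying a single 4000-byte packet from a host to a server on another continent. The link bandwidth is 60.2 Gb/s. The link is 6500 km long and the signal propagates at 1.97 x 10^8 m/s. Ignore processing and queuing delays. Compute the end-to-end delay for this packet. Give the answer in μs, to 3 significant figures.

33000 μs

L = 4000 × 8 = 32000 bits.
Transmission delay = L/R = 32000 / 60200000000 = 0.531561 μs.
Propagation delay = d/s = 6500000 m / 197000000 m/s = 32994.9 μs.
Total = 33000 μs.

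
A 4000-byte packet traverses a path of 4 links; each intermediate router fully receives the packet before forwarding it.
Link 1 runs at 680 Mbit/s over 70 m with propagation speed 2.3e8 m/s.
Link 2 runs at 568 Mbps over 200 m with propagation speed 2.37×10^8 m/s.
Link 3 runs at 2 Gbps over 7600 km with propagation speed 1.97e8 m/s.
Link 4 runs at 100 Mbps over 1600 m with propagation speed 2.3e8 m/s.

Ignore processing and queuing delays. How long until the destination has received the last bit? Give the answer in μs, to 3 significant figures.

L = 4000 × 8 = 32000 bits.
Transmission delays (L/R per hop): 47.0588, 56.338, 16, 320 μs; sum = 439.397 μs.
Propagation delays (d/s per hop): 0.304348, 0.843882, 38578.7, 6.95652 μs; sum = 38586.8 μs.
End-to-end = 39000 μs.

39000 μs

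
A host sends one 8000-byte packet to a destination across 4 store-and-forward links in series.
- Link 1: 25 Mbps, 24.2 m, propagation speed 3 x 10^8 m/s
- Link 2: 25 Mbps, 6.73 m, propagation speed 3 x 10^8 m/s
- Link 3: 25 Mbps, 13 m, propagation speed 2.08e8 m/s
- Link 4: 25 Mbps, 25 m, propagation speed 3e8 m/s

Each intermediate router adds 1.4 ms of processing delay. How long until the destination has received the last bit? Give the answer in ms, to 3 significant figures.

L = 8000 × 8 = 64000 bits.
Transmission delay per hop = L/R = 64000/25000000 = 2.56 ms; 4 hops → 10.24 ms.
Propagation delays (d/s per hop): 8.06667e-05, 2.24333e-05, 6.25e-05, 8.33333e-05 ms; sum = 0.000248933 ms.
Processing at 3 router(s): 3 × 1.4 ms = 4.2 ms.
End-to-end = 14.4 ms.

14.4 ms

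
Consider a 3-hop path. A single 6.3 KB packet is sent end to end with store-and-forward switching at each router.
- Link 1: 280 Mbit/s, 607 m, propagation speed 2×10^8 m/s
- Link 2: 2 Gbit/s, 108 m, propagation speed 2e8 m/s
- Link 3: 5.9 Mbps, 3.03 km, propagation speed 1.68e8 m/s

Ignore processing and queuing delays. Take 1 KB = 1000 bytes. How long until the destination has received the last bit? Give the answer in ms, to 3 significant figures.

L = 50400 bits.
Transmission delays (L/R per hop): 0.18, 0.0252, 8.54237 ms; sum = 8.74757 ms.
Propagation delays (d/s per hop): 0.003035, 0.00054, 0.0180357 ms; sum = 0.0216107 ms.
End-to-end = 8.77 ms.

8.77 ms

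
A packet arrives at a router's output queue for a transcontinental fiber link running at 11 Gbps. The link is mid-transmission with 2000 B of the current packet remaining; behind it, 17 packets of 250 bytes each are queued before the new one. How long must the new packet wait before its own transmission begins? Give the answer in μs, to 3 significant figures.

Each queued packet: L/R = 2000/11000000000 = 0.181818 μs.
17 queued → 3.09091 μs.
Plus remaining 16000 bits of current packet: 1.45455 μs.
Queuing delay = 4.55 μs.

4.55 μs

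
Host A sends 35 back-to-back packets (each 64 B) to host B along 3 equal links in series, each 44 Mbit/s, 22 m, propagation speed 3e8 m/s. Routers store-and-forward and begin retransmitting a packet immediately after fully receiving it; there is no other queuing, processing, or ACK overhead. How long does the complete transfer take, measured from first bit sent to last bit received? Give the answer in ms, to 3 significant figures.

Per-hop transmission t_tx = L/R = 512/44000000 = 0.0116364 ms.
Per-hop propagation t_prop = 22/300000000 = 7.33333e-05 ms.
Pipeline fill: first packet needs 3·t_tx to clear all hops; remaining 34 packets each add one t_tx.
Total = (3+35-1)·t_tx + 3·t_prop = 37·0.0116364 + 3·7.33333e-05 = 0.431 ms.

0.431 ms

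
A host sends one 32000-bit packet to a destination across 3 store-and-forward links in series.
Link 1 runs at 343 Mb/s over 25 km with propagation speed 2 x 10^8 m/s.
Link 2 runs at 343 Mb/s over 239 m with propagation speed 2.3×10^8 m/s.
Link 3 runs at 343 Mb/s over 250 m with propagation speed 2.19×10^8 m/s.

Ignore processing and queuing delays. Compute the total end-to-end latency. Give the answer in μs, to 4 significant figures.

407.1 μs

Transmission delay per hop = L/R = 32000/343000000 = 93.2945 μs; 3 hops → 279.883 μs.
Propagation delays (d/s per hop): 125, 1.03913, 1.14155 μs; sum = 127.181 μs.
End-to-end = 407.1 μs.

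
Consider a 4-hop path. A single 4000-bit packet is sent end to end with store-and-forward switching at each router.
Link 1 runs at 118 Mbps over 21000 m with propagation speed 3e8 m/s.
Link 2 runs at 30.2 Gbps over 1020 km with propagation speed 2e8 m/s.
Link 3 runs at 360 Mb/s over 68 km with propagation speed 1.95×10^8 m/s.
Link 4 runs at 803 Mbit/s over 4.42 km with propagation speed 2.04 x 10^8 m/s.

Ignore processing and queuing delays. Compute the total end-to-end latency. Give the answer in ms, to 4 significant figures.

5.591 ms

Transmission delays (L/R per hop): 0.0338983, 0.00013245, 0.0111111, 0.00498132 ms; sum = 0.0501232 ms.
Propagation delays (d/s per hop): 0.07, 5.1, 0.348718, 0.0216667 ms; sum = 5.54038 ms.
End-to-end = 5.591 ms.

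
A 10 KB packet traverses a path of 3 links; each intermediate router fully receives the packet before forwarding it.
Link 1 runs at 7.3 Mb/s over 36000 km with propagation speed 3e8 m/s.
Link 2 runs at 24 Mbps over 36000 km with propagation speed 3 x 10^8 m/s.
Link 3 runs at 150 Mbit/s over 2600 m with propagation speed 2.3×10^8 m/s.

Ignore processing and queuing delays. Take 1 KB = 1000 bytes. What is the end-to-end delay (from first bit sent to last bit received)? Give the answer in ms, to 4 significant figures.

254.8 ms

L = 80000 bits.
Transmission delays (L/R per hop): 10.9589, 3.33333, 0.533333 ms; sum = 14.8256 ms.
Propagation delays (d/s per hop): 120, 120, 0.0113043 ms; sum = 240.011 ms.
End-to-end = 254.8 ms.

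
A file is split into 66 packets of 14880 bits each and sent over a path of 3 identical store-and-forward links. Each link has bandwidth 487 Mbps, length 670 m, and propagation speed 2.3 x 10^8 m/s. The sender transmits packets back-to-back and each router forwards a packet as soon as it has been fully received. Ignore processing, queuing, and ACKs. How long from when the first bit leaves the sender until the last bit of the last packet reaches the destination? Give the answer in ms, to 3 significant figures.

2.09 ms

Per-hop transmission t_tx = L/R = 14880/487000000 = 0.0305544 ms.
Per-hop propagation t_prop = 670/2.3e+08 = 0.00291304 ms.
Pipeline fill: first packet needs 3·t_tx to clear all hops; remaining 65 packets each add one t_tx.
Total = (3+66-1)·t_tx + 3·t_prop = 68·0.0305544 + 3·0.00291304 = 2.09 ms.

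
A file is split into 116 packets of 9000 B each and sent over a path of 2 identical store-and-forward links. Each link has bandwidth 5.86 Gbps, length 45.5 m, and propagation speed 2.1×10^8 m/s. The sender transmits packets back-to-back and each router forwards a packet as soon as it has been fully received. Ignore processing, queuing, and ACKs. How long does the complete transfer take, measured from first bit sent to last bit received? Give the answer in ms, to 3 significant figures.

1.44 ms

Per-hop transmission t_tx = L/R = 72000/5860000000 = 0.0122867 ms.
Per-hop propagation t_prop = 45.5/210000000 = 0.000216667 ms.
Pipeline fill: first packet needs 2·t_tx to clear all hops; remaining 115 packets each add one t_tx.
Total = (2+116-1)·t_tx + 2·t_prop = 117·0.0122867 + 2·0.000216667 = 1.44 ms.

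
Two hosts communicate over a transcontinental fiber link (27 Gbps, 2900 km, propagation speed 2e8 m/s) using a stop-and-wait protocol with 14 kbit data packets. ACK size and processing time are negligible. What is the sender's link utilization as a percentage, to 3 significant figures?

0.00179 %

t_tx = L/R = 14000/27000000000 = 5.18519e-07 s.
t_prop = 2900000/200000000 = 0.0145 s; RTT = 0.029 s.
Cycle = t_tx + RTT = 0.0290005 s.
Utilization = t_tx / cycle = 5.18519e-07/0.0290005 = 0.00179 %.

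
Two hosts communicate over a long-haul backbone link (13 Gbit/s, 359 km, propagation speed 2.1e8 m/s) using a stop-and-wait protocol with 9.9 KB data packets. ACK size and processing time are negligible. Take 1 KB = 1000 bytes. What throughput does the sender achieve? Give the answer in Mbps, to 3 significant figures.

t_tx = L/R = 79200/13000000000 = 6.09231e-06 s.
t_prop = 359000/210000000 = 0.00170952 s; RTT = 0.00341905 s.
Cycle = t_tx + RTT = 0.00342514 s.
Throughput = L / cycle = 79200 / 0.00342514 = 23.1 Mbps.

23.1 Mbps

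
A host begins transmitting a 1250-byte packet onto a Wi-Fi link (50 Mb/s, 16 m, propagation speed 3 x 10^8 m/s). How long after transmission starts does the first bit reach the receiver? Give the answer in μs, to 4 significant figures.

First bit experiences only propagation delay: d/s = 16/300000000 = 0.05333 μs.

0.05333 μs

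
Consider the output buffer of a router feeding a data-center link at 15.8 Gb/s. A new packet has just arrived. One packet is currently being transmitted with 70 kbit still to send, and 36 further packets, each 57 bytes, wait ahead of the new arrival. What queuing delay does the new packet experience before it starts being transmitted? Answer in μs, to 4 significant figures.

5.469 μs

Each queued packet: L/R = 456/15800000000 = 0.0288608 μs.
36 queued → 1.03899 μs.
Plus remaining 70000 bits of current packet: 4.43038 μs.
Queuing delay = 5.469 μs.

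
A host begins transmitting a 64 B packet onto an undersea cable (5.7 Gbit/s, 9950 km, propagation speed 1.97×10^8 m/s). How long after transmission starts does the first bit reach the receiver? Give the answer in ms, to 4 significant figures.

50.51 ms

First bit experiences only propagation delay: d/s = 9950000/197000000 = 50.51 ms.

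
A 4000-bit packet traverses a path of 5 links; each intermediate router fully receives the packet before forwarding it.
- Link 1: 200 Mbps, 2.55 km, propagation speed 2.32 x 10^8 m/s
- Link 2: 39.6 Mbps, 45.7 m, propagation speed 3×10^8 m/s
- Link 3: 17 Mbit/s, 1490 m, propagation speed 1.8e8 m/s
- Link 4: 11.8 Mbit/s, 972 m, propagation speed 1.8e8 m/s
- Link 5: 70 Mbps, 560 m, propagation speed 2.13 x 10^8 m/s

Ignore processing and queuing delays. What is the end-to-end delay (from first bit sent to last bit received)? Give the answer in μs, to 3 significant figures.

Transmission delays (L/R per hop): 20, 101.01, 235.294, 338.983, 57.1429 μs; sum = 752.43 μs.
Propagation delays (d/s per hop): 10.9914, 0.152333, 8.27778, 5.4, 2.62911 μs; sum = 27.4506 μs.
End-to-end = 780 μs.

780 μs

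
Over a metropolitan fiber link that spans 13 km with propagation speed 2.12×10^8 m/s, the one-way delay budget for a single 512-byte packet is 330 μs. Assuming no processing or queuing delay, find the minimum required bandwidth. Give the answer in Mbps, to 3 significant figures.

L = 4096 bits.
Propagation delay = 13000 / 212000000 = 61.3208 μs.
Transmission budget = 330 − 61.3208 = 268.679 μs.
R ≥ L / t_tx = 4096 bits / 0.000268679 s = 15.2 Mbps.

15.2 Mbps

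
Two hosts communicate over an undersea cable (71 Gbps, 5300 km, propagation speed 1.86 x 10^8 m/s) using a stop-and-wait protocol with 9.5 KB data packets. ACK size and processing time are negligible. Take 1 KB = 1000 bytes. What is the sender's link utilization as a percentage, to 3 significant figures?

t_tx = L/R = 76000/71000000000 = 1.07042e-06 s.
t_prop = 5300000/186000000 = 0.0284946 s; RTT = 0.0569892 s.
Cycle = t_tx + RTT = 0.0569903 s.
Utilization = t_tx / cycle = 1.07042e-06/0.0569903 = 0.00188 %.

0.00188 %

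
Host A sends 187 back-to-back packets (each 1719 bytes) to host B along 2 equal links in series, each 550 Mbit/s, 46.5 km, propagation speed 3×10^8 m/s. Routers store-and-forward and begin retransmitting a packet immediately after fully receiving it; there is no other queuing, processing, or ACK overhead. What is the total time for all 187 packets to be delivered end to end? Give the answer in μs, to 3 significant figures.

5010 μs

Per-hop transmission t_tx = L/R = 13752/550000000 = 25.0036 μs.
Per-hop propagation t_prop = 46500/300000000 = 155 μs.
Pipeline fill: first packet needs 2·t_tx to clear all hops; remaining 186 packets each add one t_tx.
Total = (2+187-1)·t_tx + 2·t_prop = 188·25.0036 + 2·155 = 5010 μs.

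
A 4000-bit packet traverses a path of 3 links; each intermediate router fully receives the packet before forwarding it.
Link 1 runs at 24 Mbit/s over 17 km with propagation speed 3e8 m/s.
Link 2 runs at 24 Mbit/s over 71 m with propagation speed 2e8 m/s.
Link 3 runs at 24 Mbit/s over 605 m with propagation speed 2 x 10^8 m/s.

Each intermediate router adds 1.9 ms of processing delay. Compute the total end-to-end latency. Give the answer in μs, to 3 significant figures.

4360 μs

Transmission delay per hop = L/R = 4000/24000000 = 166.667 μs; 3 hops → 500 μs.
Propagation delays (d/s per hop): 56.6667, 0.355, 3.025 μs; sum = 60.0467 μs.
Processing at 2 router(s): 2 × 1.9 ms = 3800 μs.
End-to-end = 4360 μs.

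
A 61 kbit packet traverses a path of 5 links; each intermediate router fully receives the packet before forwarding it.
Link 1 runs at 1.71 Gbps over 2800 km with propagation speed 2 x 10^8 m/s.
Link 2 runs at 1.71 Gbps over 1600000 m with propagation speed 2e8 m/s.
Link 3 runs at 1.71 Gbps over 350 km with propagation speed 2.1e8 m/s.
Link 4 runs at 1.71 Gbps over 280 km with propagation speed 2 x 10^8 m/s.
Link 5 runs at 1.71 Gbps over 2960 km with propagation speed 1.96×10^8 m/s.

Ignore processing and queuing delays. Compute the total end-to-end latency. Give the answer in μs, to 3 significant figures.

L = 61000 bits.
Transmission delay per hop = L/R = 61000/1710000000 = 35.6725 μs; 5 hops → 178.363 μs.
Propagation delays (d/s per hop): 14000, 8000, 1666.67, 1400, 15102 μs; sum = 40168.7 μs.
End-to-end = 40300 μs.

40300 μs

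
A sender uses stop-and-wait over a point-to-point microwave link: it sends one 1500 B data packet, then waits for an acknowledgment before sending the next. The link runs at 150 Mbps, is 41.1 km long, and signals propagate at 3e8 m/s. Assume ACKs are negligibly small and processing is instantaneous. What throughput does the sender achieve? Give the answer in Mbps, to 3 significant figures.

t_tx = L/R = 12000/150000000 = 8e-05 s.
t_prop = 41100/300000000 = 0.000137 s; RTT = 0.000274 s.
Cycle = t_tx + RTT = 0.000354 s.
Throughput = L / cycle = 12000 / 0.000354 = 33.9 Mbps.

33.9 Mbps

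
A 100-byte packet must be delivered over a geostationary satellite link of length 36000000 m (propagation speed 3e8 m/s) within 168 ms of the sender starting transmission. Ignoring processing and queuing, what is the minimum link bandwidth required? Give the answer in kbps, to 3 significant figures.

L = 800 bits.
Propagation delay = 36000000 / 300000000 = 120 ms.
Transmission budget = 168 − 120 = 48 ms.
R ≥ L / t_tx = 800 bits / 0.048 s = 16.7 kbps.

16.7 kbps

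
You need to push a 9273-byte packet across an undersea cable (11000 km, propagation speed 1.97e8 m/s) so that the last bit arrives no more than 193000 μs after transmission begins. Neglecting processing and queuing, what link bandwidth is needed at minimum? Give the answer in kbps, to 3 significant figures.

L = 74184 bits.
Propagation delay = 11000000 / 197000000 = 55837.6 μs.
Transmission budget = 193000 − 55837.6 = 137162 μs.
R ≥ L / t_tx = 74184 bits / 0.137162 s = 541 kbps.

541 kbps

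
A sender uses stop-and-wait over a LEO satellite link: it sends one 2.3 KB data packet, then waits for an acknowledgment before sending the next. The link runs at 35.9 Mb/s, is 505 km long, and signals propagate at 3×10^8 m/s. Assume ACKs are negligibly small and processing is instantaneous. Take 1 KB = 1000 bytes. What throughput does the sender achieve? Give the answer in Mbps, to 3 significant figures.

4.74 Mbps

t_tx = L/R = 18400/35900000 = 0.000512535 s.
t_prop = 505000/300000000 = 0.00168333 s; RTT = 0.00336667 s.
Cycle = t_tx + RTT = 0.0038792 s.
Throughput = L / cycle = 18400 / 0.0038792 = 4.74 Mbps.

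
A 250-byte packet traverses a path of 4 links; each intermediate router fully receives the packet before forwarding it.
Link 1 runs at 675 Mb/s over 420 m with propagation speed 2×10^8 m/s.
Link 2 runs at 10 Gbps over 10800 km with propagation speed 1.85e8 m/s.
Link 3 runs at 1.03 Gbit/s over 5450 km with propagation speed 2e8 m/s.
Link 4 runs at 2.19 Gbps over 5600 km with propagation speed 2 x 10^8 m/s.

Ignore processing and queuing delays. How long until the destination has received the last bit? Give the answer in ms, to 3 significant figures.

114 ms

L = 250 × 8 = 2000 bits.
Transmission delays (L/R per hop): 0.00296296, 0.0002, 0.00194175, 0.000913242 ms; sum = 0.00601795 ms.
Propagation delays (d/s per hop): 0.0021, 58.3784, 27.25, 28 ms; sum = 113.63 ms.
End-to-end = 114 ms.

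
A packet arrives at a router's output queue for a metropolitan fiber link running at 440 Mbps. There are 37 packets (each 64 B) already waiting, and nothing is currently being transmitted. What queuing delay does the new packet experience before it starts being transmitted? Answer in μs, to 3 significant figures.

Each queued packet: L/R = 512/440000000 = 1.16364 μs.
37 queued → 43.0545 μs.
Queuing delay = 43.1 μs.

43.1 μs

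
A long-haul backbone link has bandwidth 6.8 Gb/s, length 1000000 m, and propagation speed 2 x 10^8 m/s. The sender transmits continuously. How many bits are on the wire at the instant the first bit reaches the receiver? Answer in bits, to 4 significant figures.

34000000 bits

Propagation delay = 1000000 / 200000000 = 0.005 s.
BDP = R × t_prop = 6800000000 × 0.005 = 34000000 bits.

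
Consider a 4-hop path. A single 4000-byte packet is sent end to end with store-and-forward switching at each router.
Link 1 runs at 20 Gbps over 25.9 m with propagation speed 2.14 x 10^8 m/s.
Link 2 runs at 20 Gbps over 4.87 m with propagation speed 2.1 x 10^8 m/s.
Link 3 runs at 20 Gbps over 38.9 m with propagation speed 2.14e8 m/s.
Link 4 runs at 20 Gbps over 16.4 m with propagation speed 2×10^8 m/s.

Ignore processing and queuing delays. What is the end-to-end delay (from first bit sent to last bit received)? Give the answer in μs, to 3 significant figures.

6.81 μs

L = 4000 × 8 = 32000 bits.
Transmission delay per hop = L/R = 32000/20000000000 = 1.6 μs; 4 hops → 6.4 μs.
Propagation delays (d/s per hop): 0.121028, 0.0231905, 0.181776, 0.082 μs; sum = 0.407994 μs.
End-to-end = 6.81 μs.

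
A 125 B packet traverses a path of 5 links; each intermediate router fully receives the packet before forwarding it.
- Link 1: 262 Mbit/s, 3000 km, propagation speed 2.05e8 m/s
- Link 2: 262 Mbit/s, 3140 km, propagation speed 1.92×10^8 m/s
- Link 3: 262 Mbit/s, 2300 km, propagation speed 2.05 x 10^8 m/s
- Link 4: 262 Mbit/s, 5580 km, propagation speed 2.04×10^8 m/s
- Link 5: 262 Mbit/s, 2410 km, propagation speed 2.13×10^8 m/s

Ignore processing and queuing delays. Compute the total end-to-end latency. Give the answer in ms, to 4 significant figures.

L = 125 × 8 = 1000 bits.
Transmission delay per hop = L/R = 1000/262000000 = 0.00381679 ms; 5 hops → 0.019084 ms.
Propagation delays (d/s per hop): 14.6341, 16.3542, 11.2195, 27.3529, 11.3146 ms; sum = 80.8753 ms.
End-to-end = 80.89 ms.

80.89 ms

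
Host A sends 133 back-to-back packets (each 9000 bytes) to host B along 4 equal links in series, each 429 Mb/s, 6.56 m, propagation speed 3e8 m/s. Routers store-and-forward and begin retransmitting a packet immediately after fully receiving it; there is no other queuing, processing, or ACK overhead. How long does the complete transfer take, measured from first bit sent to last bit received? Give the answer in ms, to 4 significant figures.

Per-hop transmission t_tx = L/R = 72000/429000000 = 0.167832 ms.
Per-hop propagation t_prop = 6.56/300000000 = 2.18667e-05 ms.
Pipeline fill: first packet needs 4·t_tx to clear all hops; remaining 132 packets each add one t_tx.
Total = (4+133-1)·t_tx + 4·t_prop = 136·0.167832 + 4·2.18667e-05 = 22.83 ms.

22.83 ms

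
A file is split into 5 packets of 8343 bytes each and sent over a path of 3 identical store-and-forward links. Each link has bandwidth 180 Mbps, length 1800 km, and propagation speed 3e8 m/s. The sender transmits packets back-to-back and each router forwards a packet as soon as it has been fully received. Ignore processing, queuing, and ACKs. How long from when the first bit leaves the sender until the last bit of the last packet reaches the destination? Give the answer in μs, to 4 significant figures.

Per-hop transmission t_tx = L/R = 66744/180000000 = 370.8 μs.
Per-hop propagation t_prop = 1800000/300000000 = 6000 μs.
Pipeline fill: first packet needs 3·t_tx to clear all hops; remaining 4 packets each add one t_tx.
Total = (3+5-1)·t_tx + 3·t_prop = 7·370.8 + 3·6000 = 20600 μs.

20600 μs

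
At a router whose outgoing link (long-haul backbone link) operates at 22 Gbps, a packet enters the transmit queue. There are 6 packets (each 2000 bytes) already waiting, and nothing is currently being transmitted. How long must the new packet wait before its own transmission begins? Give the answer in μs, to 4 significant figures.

Each queued packet: L/R = 16000/22000000000 = 0.727273 μs.
6 queued → 4.36364 μs.
Queuing delay = 4.364 μs.

4.364 μs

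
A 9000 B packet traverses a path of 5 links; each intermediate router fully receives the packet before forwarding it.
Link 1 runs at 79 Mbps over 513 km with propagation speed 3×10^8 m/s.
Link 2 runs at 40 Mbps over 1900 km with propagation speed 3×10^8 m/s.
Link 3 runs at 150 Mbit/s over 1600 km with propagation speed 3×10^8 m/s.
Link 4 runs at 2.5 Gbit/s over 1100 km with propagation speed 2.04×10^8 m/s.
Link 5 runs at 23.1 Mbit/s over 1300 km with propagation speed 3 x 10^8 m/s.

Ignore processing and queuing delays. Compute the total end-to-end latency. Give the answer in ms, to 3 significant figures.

L = 9000 × 8 = 72000 bits.
Transmission delays (L/R per hop): 0.911392, 1.8, 0.48, 0.0288, 3.11688 ms; sum = 6.33708 ms.
Propagation delays (d/s per hop): 1.71, 6.33333, 5.33333, 5.39216, 4.33333 ms; sum = 23.1022 ms.
End-to-end = 29.4 ms.

29.4 ms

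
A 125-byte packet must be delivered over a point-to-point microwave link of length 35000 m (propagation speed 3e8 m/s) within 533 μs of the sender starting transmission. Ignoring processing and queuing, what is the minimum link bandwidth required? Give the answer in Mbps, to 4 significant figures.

L = 1000 bits.
Propagation delay = 35000 / 300000000 = 116.667 μs.
Transmission budget = 533 − 116.667 = 416.333 μs.
R ≥ L / t_tx = 1000 bits / 0.000416333 s = 2.402 Mbps.

2.402 Mbps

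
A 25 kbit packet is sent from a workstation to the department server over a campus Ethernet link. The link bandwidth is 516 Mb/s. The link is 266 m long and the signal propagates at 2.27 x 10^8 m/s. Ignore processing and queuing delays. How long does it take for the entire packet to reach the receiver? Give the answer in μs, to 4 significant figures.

L = 25000 bits.
Transmission delay = L/R = 25000 / 516000000 = 48.4496 μs.
Propagation delay = d/s = 266 m / 227000000 m/s = 1.17181 μs.
Total = 49.62 μs.

49.62 μs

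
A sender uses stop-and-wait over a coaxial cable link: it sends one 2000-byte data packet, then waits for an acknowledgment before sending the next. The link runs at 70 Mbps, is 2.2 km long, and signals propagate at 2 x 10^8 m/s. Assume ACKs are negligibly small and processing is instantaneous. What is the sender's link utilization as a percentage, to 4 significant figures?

91.22 %

t_tx = L/R = 16000/70000000 = 0.000228571 s.
t_prop = 2200/200000000 = 1.1e-05 s; RTT = 2.2e-05 s.
Cycle = t_tx + RTT = 0.000250571 s.
Utilization = t_tx / cycle = 0.000228571/0.000250571 = 91.22 %.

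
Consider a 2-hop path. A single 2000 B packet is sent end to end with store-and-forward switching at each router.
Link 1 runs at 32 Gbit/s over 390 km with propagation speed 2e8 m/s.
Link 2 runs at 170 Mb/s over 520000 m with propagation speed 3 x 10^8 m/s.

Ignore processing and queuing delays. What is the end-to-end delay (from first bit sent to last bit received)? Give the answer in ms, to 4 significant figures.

3.778 ms

L = 2000 × 8 = 16000 bits.
Transmission delays (L/R per hop): 0.0005, 0.0941176 ms; sum = 0.0946176 ms.
Propagation delays (d/s per hop): 1.95, 1.73333 ms; sum = 3.68333 ms.
End-to-end = 3.778 ms.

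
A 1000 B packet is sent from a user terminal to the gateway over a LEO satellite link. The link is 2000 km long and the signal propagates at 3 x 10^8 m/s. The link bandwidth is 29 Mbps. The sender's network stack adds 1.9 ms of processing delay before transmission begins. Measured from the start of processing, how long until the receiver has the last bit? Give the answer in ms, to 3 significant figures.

8.84 ms

L = 1000 × 8 = 8000 bits.
Transmission delay = L/R = 8000 / 29000000 = 0.275862 ms.
Propagation delay = d/s = 2000000 m / 300000000 m/s = 6.66667 ms.
Plus processing delay 1.9 ms = 1.9 ms.
Total = 8.84 ms.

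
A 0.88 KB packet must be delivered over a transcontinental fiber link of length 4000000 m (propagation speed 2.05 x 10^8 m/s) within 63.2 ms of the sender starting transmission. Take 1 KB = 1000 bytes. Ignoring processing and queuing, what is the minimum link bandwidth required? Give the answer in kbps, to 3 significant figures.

L = 7040 bits.
Propagation delay = 4000000 / 2.05e+08 = 19.5122 ms.
Transmission budget = 63.2 − 19.5122 = 43.6878 ms.
R ≥ L / t_tx = 7040 bits / 0.0436878 s = 161 kbps.

161 kbps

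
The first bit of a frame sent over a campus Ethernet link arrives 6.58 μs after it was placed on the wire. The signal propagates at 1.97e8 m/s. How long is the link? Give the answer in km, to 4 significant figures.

d = s × t_prop = 197000000 × 6.58e-06 = 1.296 km.

1.296 km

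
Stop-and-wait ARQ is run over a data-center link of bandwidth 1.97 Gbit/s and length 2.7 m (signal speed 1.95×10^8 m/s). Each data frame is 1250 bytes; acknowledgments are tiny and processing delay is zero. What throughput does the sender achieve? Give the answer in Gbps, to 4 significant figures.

t_tx = L/R = 10000/1970000000 = 5.07614e-06 s.
t_prop = 2.7/195000000 = 1.38462e-08 s; RTT = 2.76923e-08 s.
Cycle = t_tx + RTT = 5.10383e-06 s.
Throughput = L / cycle = 10000 / 5.10383e-06 = 1.959 Gbps.

1.959 Gbps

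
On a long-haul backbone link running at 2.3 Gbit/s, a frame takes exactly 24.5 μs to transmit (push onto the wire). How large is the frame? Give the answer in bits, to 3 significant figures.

56400 bits

L = R × t_tx = 2300000000 b/s × 2.45e-05 s = 56350 bits.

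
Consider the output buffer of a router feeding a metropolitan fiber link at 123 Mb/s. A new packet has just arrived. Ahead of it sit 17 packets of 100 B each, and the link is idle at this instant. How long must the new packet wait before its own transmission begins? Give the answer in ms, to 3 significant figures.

Each queued packet: L/R = 800/123000000 = 0.00650407 ms.
17 queued → 0.110569 ms.
Queuing delay = 0.111 ms.

0.111 ms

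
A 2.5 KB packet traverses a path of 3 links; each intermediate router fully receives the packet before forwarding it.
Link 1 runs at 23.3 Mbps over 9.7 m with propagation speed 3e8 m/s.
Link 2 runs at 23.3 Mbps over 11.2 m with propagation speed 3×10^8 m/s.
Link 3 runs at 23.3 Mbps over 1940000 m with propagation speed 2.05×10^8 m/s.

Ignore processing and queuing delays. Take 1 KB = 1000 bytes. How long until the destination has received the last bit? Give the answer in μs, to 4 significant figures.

12040 μs

L = 20000 bits.
Transmission delay per hop = L/R = 20000/23300000 = 858.369 μs; 3 hops → 2575.11 μs.
Propagation delays (d/s per hop): 0.0323333, 0.0373333, 9463.41 μs; sum = 9463.48 μs.
End-to-end = 12040 μs.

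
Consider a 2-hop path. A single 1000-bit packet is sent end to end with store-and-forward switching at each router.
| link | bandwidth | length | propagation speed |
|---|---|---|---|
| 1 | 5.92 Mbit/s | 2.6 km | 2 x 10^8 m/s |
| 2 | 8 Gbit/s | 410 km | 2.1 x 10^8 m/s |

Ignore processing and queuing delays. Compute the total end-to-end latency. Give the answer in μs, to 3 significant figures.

Transmission delays (L/R per hop): 168.919, 0.125 μs; sum = 169.044 μs.
Propagation delays (d/s per hop): 13, 1952.38 μs; sum = 1965.38 μs.
End-to-end = 2130 μs.

2130 μs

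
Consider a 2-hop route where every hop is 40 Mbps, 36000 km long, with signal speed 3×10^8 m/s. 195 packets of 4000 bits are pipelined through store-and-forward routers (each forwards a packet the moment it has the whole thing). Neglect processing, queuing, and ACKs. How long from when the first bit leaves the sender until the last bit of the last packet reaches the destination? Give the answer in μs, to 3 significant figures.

Per-hop transmission t_tx = L/R = 4000/40000000 = 100 μs.
Per-hop propagation t_prop = 36000000/300000000 = 120000 μs.
Pipeline fill: first packet needs 2·t_tx to clear all hops; remaining 194 packets each add one t_tx.
Total = (2+195-1)·t_tx + 2·t_prop = 196·100 + 2·120000 = 260000 μs.

260000 μs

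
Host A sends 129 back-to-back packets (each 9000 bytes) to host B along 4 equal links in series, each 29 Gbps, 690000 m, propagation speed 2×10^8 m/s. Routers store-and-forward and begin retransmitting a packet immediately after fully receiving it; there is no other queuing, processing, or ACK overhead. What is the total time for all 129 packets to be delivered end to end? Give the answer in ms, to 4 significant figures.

Per-hop transmission t_tx = L/R = 72000/29000000000 = 0.00248276 ms.
Per-hop propagation t_prop = 690000/200000000 = 3.45 ms.
Pipeline fill: first packet needs 4·t_tx to clear all hops; remaining 128 packets each add one t_tx.
Total = (4+129-1)·t_tx + 4·t_prop = 132·0.00248276 + 4·3.45 = 14.13 ms.

14.13 ms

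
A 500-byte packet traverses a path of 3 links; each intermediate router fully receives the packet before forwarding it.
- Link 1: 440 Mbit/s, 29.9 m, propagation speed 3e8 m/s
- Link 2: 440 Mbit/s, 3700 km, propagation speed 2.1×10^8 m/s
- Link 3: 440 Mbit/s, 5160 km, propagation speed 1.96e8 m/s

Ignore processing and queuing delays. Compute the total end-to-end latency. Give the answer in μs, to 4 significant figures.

43970 μs

L = 500 × 8 = 4000 bits.
Transmission delay per hop = L/R = 4000/440000000 = 9.09091 μs; 3 hops → 27.2727 μs.
Propagation delays (d/s per hop): 0.0996667, 17619, 26326.5 μs; sum = 43945.7 μs.
End-to-end = 43970 μs.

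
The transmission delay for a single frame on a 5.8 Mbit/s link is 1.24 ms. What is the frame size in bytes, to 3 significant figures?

899 bytes

L = R × t_tx = 5800000 b/s × 0.00124 s = 7192 bits.
In bytes: 7192 / 8 = 899 bytes.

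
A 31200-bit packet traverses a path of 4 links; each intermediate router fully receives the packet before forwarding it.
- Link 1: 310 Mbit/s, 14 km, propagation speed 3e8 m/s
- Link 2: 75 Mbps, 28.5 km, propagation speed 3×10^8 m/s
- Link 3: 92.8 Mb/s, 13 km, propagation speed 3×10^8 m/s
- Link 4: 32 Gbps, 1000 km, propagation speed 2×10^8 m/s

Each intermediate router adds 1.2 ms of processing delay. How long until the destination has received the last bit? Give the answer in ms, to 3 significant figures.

Transmission delays (L/R per hop): 0.100645, 0.416, 0.336207, 0.000975 ms; sum = 0.853827 ms.
Propagation delays (d/s per hop): 0.0466667, 0.095, 0.0433333, 5 ms; sum = 5.185 ms.
Processing at 3 router(s): 3 × 1.2 ms = 3.6 ms.
End-to-end = 9.64 ms.

9.64 ms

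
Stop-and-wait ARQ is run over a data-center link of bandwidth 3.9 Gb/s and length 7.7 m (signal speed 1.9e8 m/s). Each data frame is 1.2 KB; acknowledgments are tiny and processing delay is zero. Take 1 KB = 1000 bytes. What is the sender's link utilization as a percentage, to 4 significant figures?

96.81 %

t_tx = L/R = 9600/3900000000 = 2.46154e-06 s.
t_prop = 7.7/190000000 = 4.05263e-08 s; RTT = 8.10526e-08 s.
Cycle = t_tx + RTT = 2.54259e-06 s.
Utilization = t_tx / cycle = 2.46154e-06/2.54259e-06 = 96.81 %.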